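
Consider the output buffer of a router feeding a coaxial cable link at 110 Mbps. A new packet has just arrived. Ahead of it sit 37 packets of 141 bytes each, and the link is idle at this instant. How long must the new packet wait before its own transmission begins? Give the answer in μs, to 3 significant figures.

379 μs

Each queued packet: L/R = 1128/110000000 = 10.2545 μs.
37 queued → 379.418 μs.
Queuing delay = 379 μs.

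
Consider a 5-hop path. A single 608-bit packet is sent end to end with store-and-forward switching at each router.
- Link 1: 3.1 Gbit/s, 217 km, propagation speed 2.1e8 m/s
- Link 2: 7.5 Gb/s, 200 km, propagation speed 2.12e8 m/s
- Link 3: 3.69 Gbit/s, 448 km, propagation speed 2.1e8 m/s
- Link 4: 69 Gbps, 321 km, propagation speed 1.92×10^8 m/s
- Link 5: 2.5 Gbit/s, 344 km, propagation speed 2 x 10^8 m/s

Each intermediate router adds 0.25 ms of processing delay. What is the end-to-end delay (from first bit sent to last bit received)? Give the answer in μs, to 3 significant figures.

8500 μs

Transmission delays (L/R per hop): 0.196129, 0.0810667, 0.16477, 0.00881159, 0.2432 μs; sum = 0.693977 μs.
Propagation delays (d/s per hop): 1033.33, 943.396, 2133.33, 1671.88, 1720 μs; sum = 7501.94 μs.
Processing at 4 router(s): 4 × 0.25 ms = 1000 μs.
End-to-end = 8500 μs.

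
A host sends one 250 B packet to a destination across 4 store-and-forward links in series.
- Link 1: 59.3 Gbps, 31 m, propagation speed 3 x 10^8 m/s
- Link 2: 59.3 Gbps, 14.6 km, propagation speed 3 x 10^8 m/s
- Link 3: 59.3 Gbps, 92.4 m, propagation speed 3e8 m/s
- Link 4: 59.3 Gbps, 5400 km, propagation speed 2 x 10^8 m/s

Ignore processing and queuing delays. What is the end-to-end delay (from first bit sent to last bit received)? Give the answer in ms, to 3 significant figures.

27.0 ms

L = 250 × 8 = 2000 bits.
Transmission delay per hop = L/R = 2000/59300000000 = 3.37268e-05 ms; 4 hops → 0.000134907 ms.
Propagation delays (d/s per hop): 0.000103333, 0.0486667, 0.000308, 27 ms; sum = 27.0491 ms.
End-to-end = 27.0 ms.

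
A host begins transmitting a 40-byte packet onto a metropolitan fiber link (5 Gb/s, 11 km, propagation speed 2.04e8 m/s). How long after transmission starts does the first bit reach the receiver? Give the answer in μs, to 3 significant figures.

First bit experiences only propagation delay: d/s = 11000/204000000 = 53.9 μs.

53.9 μs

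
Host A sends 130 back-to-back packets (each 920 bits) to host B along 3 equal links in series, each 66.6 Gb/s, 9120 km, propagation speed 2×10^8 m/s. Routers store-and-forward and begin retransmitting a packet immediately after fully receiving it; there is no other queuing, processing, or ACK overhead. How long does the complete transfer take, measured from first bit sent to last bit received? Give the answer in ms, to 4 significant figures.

Per-hop transmission t_tx = L/R = 920/6.66e+10 = 1.38138e-05 ms.
Per-hop propagation t_prop = 9120000/200000000 = 45.6 ms.
Pipeline fill: first packet needs 3·t_tx to clear all hops; remaining 129 packets each add one t_tx.
Total = (3+130-1)·t_tx + 3·t_prop = 132·1.38138e-05 + 3·45.6 = 136.8 ms.

136.8 ms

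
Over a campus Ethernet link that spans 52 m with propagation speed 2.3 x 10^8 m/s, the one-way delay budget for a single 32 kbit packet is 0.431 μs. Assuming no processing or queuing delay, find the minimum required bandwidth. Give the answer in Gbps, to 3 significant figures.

Propagation delay = 52 / 2.3e+08 = 0.226087 μs.
Transmission budget = 0.431 − 0.226087 = 0.204913 μs.
R ≥ L / t_tx = 32000 bits / 2.04913e-07 s = 156 Gbps.

156 Gbps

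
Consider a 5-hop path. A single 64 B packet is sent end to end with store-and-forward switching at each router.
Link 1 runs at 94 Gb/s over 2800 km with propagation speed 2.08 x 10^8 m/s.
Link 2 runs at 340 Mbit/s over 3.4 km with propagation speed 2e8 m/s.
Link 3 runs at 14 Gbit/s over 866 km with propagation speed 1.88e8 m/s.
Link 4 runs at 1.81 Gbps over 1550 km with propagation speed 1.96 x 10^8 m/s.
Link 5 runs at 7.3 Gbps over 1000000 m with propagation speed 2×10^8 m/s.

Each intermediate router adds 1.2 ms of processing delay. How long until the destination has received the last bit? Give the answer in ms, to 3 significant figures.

35.8 ms

L = 64 × 8 = 512 bits.
Transmission delays (L/R per hop): 5.44681e-06, 0.00150588, 3.65714e-05, 0.000282873, 7.0137e-05 ms; sum = 0.00190091 ms.
Propagation delays (d/s per hop): 13.4615, 0.017, 4.60638, 7.90816, 5 ms; sum = 30.9931 ms.
Processing at 4 router(s): 4 × 1.2 ms = 4.8 ms.
End-to-end = 35.8 ms.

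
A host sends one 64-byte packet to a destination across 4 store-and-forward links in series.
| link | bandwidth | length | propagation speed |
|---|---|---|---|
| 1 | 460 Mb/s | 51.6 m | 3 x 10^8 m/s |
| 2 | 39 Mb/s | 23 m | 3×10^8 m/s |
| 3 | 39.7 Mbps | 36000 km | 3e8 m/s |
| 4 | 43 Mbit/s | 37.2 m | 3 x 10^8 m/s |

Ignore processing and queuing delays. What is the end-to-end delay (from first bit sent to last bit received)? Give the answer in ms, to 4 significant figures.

L = 64 × 8 = 512 bits.
Transmission delays (L/R per hop): 0.00111304, 0.0131282, 0.0128967, 0.011907 ms; sum = 0.039045 ms.
Propagation delays (d/s per hop): 0.000172, 7.66667e-05, 120, 0.000124 ms; sum = 120 ms.
End-to-end = 120.0 ms.

120.0 ms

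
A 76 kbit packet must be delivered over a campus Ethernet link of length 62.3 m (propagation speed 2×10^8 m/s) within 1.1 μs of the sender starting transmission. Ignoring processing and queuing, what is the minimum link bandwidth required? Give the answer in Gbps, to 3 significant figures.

96.4 Gbps

Propagation delay = 62.3 / 200000000 = 0.3115 μs.
Transmission budget = 1.1 − 0.3115 = 0.7885 μs.
R ≥ L / t_tx = 76000 bits / 7.885e-07 s = 96.4 Gbps.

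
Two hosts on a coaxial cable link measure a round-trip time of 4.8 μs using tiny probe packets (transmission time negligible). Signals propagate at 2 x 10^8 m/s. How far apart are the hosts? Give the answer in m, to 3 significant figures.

One-way propagation = RTT/2 = 2.4 μs.
d = s × t = 200000000 × 2.4e-06 = 480 m.

480 m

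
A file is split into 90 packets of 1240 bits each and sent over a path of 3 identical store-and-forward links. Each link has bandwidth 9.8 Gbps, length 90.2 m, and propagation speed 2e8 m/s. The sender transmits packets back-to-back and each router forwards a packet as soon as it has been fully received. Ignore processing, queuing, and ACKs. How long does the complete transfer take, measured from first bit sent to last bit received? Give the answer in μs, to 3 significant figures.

13.0 μs

Per-hop transmission t_tx = L/R = 1240/9800000000 = 0.126531 μs.
Per-hop propagation t_prop = 90.2/200000000 = 0.451 μs.
Pipeline fill: first packet needs 3·t_tx to clear all hops; remaining 89 packets each add one t_tx.
Total = (3+90-1)·t_tx + 3·t_prop = 92·0.126531 + 3·0.451 = 13.0 μs.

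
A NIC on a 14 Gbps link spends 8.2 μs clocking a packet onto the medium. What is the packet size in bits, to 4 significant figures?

114800 bits

L = R × t_tx = 14000000000 b/s × 8.2e-06 s = 114800 bits.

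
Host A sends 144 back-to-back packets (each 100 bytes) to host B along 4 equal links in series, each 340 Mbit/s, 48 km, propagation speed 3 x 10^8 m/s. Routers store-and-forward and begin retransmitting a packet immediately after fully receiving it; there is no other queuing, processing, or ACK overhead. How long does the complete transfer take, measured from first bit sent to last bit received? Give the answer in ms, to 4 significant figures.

Per-hop transmission t_tx = L/R = 800/340000000 = 0.00235294 ms.
Per-hop propagation t_prop = 48000/300000000 = 0.16 ms.
Pipeline fill: first packet needs 4·t_tx to clear all hops; remaining 143 packets each add one t_tx.
Total = (4+144-1)·t_tx + 4·t_prop = 147·0.00235294 + 4·0.16 = 0.9859 ms.

0.9859 ms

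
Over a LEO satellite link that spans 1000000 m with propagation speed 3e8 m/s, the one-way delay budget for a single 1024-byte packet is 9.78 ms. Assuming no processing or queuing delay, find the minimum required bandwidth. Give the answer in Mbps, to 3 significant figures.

L = 8192 bits.
Propagation delay = 1000000 / 300000000 = 3.33333 ms.
Transmission budget = 9.78 − 3.33333 = 6.44667 ms.
R ≥ L / t_tx = 8192 bits / 0.00644667 s = 1.27 Mbps.

1.27 Mbps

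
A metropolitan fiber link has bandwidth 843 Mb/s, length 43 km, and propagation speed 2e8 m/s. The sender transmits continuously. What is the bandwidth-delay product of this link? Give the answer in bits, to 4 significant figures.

181200 bits

Propagation delay = 43000 / 200000000 = 0.000215 s.
BDP = R × t_prop = 843000000 × 0.000215 = 181245 bits.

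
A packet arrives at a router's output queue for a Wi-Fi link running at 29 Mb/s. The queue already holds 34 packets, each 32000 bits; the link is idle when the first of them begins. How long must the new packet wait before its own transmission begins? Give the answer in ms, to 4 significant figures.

Each queued packet: L/R = 32000/29000000 = 1.10345 ms.
34 queued → 37.5172 ms.
Queuing delay = 37.52 ms.

37.52 ms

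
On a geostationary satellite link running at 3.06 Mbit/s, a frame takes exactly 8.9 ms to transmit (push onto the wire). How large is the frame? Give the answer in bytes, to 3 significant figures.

L = R × t_tx = 3060000 b/s × 0.0089 s = 27234 bits.
In bytes: 27234 / 8 = 3400 bytes.

3400 bytes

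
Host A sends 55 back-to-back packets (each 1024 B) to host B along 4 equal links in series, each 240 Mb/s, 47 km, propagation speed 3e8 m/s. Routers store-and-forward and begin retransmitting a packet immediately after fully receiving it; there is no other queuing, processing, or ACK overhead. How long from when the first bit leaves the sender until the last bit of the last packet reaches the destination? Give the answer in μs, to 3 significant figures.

Per-hop transmission t_tx = L/R = 8192/240000000 = 34.1333 μs.
Per-hop propagation t_prop = 47000/300000000 = 156.667 μs.
Pipeline fill: first packet needs 4·t_tx to clear all hops; remaining 54 packets each add one t_tx.
Total = (4+55-1)·t_tx + 4·t_prop = 58·34.1333 + 4·156.667 = 2610 μs.

2610 μs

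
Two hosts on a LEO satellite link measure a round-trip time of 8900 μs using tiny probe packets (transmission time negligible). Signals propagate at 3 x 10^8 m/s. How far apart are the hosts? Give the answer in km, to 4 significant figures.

1335 km

One-way propagation = RTT/2 = 4450 μs.
d = s × t = 300000000 × 0.00445 = 1335 km.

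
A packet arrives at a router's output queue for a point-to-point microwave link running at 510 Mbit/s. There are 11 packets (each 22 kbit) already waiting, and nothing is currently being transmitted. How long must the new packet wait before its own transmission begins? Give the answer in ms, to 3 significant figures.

0.475 ms

Each queued packet: L/R = 22000/510000000 = 0.0431373 ms.
11 queued → 0.47451 ms.
Queuing delay = 0.475 ms.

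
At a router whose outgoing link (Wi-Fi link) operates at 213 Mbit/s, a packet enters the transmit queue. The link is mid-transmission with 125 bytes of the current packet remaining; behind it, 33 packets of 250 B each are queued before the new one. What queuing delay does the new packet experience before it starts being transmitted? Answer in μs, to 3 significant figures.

Each queued packet: L/R = 2000/213000000 = 9.38967 μs.
33 queued → 309.859 μs.
Plus remaining 1000 bits of current packet: 4.69484 μs.
Queuing delay = 315 μs.

315 μs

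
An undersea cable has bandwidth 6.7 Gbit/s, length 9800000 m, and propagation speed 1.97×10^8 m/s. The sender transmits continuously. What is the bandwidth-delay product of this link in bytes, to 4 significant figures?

Propagation delay = 9800000 / 197000000 = 0.0497462 s.
BDP = R × t_prop = 6700000000 × 0.0497462 = 333299000 bits.
In bytes: 333299000/8 = 41660000 bytes.

41660000 bytes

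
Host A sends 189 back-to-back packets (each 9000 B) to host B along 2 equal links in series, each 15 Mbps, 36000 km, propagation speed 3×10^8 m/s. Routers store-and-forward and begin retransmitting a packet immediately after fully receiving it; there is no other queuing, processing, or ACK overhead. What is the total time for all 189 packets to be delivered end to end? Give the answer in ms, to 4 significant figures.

1152 ms

Per-hop transmission t_tx = L/R = 72000/15000000 = 4.8 ms.
Per-hop propagation t_prop = 36000000/300000000 = 120 ms.
Pipeline fill: first packet needs 2·t_tx to clear all hops; remaining 188 packets each add one t_tx.
Total = (2+189-1)·t_tx + 2·t_prop = 190·4.8 + 2·120 = 1152 ms.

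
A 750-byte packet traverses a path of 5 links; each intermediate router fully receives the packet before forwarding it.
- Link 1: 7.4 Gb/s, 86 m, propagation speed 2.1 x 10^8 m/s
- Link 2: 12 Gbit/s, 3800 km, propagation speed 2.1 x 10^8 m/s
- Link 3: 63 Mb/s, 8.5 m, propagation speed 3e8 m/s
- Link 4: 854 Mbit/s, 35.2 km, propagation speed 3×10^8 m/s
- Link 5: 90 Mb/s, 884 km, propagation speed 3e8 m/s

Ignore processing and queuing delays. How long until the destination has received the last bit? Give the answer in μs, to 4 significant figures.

21330 μs

L = 750 × 8 = 6000 bits.
Transmission delays (L/R per hop): 0.810811, 0.5, 95.2381, 7.02576, 66.6667 μs; sum = 170.241 μs.
Propagation delays (d/s per hop): 0.409524, 18095.2, 0.0283333, 117.333, 2946.67 μs; sum = 21159.7 μs.
End-to-end = 21330 μs.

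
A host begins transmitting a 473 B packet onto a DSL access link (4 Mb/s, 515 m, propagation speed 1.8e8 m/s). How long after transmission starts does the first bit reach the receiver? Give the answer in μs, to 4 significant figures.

2.861 μs

First bit experiences only propagation delay: d/s = 515/180000000 = 2.861 μs.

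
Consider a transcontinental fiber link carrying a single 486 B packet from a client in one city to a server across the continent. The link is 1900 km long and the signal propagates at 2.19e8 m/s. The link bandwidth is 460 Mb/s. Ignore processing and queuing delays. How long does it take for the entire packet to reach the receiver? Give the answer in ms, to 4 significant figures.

L = 486 × 8 = 3888 bits.
Transmission delay = L/R = 3888 / 460000000 = 0.00845217 ms.
Propagation delay = d/s = 1900000 m / 219000000 m/s = 8.6758 ms.
Total = 8.684 ms.

8.684 ms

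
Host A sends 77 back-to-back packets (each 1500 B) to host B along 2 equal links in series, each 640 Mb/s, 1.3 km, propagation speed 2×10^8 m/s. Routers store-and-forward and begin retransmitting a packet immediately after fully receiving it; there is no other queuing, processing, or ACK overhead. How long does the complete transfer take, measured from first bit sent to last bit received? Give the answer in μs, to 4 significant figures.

1476 μs

Per-hop transmission t_tx = L/R = 12000/640000000 = 18.75 μs.
Per-hop propagation t_prop = 1300/200000000 = 6.5 μs.
Pipeline fill: first packet needs 2·t_tx to clear all hops; remaining 76 packets each add one t_tx.
Total = (2+77-1)·t_tx + 2·t_prop = 78·18.75 + 2·6.5 = 1476 μs.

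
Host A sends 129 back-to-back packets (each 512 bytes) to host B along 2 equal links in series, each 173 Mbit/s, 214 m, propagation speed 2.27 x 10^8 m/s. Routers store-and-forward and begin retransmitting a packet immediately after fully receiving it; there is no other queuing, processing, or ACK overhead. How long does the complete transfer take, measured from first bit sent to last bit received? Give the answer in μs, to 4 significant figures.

Per-hop transmission t_tx = L/R = 4096/173000000 = 23.6763 μs.
Per-hop propagation t_prop = 214/227000000 = 0.942731 μs.
Pipeline fill: first packet needs 2·t_tx to clear all hops; remaining 128 packets each add one t_tx.
Total = (2+129-1)·t_tx + 2·t_prop = 130·23.6763 + 2·0.942731 = 3080 μs.

3080 μs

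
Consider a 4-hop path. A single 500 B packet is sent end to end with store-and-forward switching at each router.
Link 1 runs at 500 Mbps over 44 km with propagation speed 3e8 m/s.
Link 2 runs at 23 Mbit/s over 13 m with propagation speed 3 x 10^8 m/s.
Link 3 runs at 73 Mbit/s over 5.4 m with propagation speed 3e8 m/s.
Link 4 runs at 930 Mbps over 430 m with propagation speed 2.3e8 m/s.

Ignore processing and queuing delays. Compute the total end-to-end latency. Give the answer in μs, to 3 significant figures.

390 μs

L = 500 × 8 = 4000 bits.
Transmission delays (L/R per hop): 8, 173.913, 54.7945, 4.30108 μs; sum = 241.009 μs.
Propagation delays (d/s per hop): 146.667, 0.0433333, 0.018, 1.86957 μs; sum = 148.598 μs.
End-to-end = 390 μs.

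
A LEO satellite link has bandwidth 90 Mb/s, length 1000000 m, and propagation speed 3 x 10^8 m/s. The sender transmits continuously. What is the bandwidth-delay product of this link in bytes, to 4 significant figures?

37500 bytes

Propagation delay = 1000000 / 300000000 = 0.00333333 s.
BDP = R × t_prop = 90000000 × 0.00333333 = 300000 bits.
In bytes: 300000/8 = 37500 bytes.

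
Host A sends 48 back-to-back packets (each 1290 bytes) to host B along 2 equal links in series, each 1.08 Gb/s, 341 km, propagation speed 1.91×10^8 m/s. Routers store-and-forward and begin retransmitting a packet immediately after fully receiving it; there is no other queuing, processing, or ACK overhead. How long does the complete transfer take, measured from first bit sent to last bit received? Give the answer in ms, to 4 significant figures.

4.039 ms

Per-hop transmission t_tx = L/R = 10320/1080000000 = 0.00955556 ms.
Per-hop propagation t_prop = 341000/191000000 = 1.78534 ms.
Pipeline fill: first packet needs 2·t_tx to clear all hops; remaining 47 packets each add one t_tx.
Total = (2+48-1)·t_tx + 2·t_prop = 49·0.00955556 + 2·1.78534 = 4.039 ms.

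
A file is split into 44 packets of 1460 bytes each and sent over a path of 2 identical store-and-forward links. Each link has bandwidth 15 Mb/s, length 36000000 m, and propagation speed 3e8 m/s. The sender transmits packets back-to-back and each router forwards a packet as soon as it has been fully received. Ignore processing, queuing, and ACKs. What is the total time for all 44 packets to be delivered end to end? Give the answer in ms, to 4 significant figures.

275.0 ms

Per-hop transmission t_tx = L/R = 11680/15000000 = 0.778667 ms.
Per-hop propagation t_prop = 36000000/300000000 = 120 ms.
Pipeline fill: first packet needs 2·t_tx to clear all hops; remaining 43 packets each add one t_tx.
Total = (2+44-1)·t_tx + 2·t_prop = 45·0.778667 + 2·120 = 275.0 ms.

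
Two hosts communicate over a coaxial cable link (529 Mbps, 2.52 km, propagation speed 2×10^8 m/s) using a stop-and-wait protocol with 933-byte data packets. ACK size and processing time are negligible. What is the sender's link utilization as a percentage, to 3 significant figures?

t_tx = L/R = 7464/529000000 = 1.41096e-05 s.
t_prop = 2520/200000000 = 1.26e-05 s; RTT = 2.52e-05 s.
Cycle = t_tx + RTT = 3.93096e-05 s.
Utilization = t_tx / cycle = 1.41096e-05/3.93096e-05 = 35.9 %.

35.9 %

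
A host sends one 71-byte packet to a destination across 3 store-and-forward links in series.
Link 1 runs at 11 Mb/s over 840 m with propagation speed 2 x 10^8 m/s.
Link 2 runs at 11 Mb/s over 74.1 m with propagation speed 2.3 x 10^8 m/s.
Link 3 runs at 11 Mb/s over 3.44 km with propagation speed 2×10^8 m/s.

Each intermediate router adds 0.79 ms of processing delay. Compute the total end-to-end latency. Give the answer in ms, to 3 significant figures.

L = 71 × 8 = 568 bits.
Transmission delay per hop = L/R = 568/11000000 = 0.0516364 ms; 3 hops → 0.154909 ms.
Propagation delays (d/s per hop): 0.0042, 0.000322174, 0.0172 ms; sum = 0.0217222 ms.
Processing at 2 router(s): 2 × 0.79 ms = 1.58 ms.
End-to-end = 1.76 ms.

1.76 ms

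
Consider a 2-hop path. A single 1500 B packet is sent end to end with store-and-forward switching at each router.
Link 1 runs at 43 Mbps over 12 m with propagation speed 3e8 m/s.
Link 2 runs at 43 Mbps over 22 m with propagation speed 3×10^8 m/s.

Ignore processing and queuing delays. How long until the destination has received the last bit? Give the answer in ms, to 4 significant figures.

0.5583 ms

L = 1500 × 8 = 12000 bits.
Transmission delay per hop = L/R = 12000/43000000 = 0.27907 ms; 2 hops → 0.55814 ms.
Propagation delays (d/s per hop): 4e-05, 7.33333e-05 ms; sum = 0.000113333 ms.
End-to-end = 0.5583 ms.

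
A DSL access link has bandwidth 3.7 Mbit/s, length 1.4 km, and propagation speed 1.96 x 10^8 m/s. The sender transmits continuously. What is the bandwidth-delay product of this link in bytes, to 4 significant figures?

Propagation delay = 1400 / 196000000 = 7.14286e-06 s.
BDP = R × t_prop = 3700000 × 7.14286e-06 = 26.4286 bits.
In bytes: 26.4286/8 = 3.304 bytes.

3.304 bytes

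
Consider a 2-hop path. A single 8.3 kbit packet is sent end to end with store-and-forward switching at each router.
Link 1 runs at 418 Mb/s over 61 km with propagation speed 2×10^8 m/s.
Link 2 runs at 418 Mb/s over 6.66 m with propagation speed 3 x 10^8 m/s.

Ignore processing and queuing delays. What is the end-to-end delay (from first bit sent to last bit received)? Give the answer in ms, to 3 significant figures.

0.345 ms

L = 8300 bits.
Transmission delay per hop = L/R = 8300/418000000 = 0.0198565 ms; 2 hops → 0.0397129 ms.
Propagation delays (d/s per hop): 0.305, 2.22e-05 ms; sum = 0.305022 ms.
End-to-end = 0.345 ms.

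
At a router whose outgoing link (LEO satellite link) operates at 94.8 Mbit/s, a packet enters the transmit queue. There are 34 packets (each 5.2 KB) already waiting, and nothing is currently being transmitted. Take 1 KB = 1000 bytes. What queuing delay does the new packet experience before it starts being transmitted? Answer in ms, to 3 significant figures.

14.9 ms

Each queued packet: L/R = 41600/94800000 = 0.438819 ms.
34 queued → 14.9198 ms.
Queuing delay = 14.9 ms.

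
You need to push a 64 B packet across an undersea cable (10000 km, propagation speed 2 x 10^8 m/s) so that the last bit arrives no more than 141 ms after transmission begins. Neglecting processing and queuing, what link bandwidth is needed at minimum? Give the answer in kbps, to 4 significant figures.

5.626 kbps

L = 512 bits.
Propagation delay = 10000000 / 200000000 = 50 ms.
Transmission budget = 141 − 50 = 91 ms.
R ≥ L / t_tx = 512 bits / 0.091 s = 5.626 kbps.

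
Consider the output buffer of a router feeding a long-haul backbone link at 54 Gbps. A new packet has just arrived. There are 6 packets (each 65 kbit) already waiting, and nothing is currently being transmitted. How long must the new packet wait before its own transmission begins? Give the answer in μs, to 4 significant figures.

Each queued packet: L/R = 65000/54000000000 = 1.2037 μs.
6 queued → 7.22222 μs.
Queuing delay = 7.222 μs.

7.222 μs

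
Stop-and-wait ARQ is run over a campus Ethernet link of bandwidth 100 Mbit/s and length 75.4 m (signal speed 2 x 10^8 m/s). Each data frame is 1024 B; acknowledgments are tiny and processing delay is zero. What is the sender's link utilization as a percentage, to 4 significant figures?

t_tx = L/R = 8192/100000000 = 8.192e-05 s.
t_prop = 75.4/200000000 = 3.77e-07 s; RTT = 7.54e-07 s.
Cycle = t_tx + RTT = 8.2674e-05 s.
Utilization = t_tx / cycle = 8.192e-05/8.2674e-05 = 99.09 %.

99.09 %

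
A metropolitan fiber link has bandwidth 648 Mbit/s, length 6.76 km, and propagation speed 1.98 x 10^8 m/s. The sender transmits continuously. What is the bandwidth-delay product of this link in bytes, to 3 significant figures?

Propagation delay = 6760 / 198000000 = 3.41414e-05 s.
BDP = R × t_prop = 648000000 × 3.41414e-05 = 22123.6 bits.
In bytes: 22123.6/8 = 2770 bytes.

2770 bytes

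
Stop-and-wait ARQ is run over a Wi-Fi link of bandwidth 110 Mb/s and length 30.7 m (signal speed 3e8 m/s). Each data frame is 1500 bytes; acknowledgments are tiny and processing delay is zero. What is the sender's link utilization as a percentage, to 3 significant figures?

99.8 %

t_tx = L/R = 12000/110000000 = 0.000109091 s.
t_prop = 30.7/300000000 = 1.02333e-07 s; RTT = 2.04667e-07 s.
Cycle = t_tx + RTT = 0.000109296 s.
Utilization = t_tx / cycle = 0.000109091/0.000109296 = 99.8 %.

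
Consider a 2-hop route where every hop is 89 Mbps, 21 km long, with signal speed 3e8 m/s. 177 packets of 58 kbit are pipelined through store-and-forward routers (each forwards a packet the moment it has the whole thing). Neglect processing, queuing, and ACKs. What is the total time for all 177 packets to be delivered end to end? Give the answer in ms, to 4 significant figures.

Per-hop transmission t_tx = L/R = 58000/89000000 = 0.651685 ms.
Per-hop propagation t_prop = 21000/300000000 = 0.07 ms.
Pipeline fill: first packet needs 2·t_tx to clear all hops; remaining 176 packets each add one t_tx.
Total = (2+177-1)·t_tx + 2·t_prop = 178·0.651685 + 2·0.07 = 116.1 ms.

116.1 ms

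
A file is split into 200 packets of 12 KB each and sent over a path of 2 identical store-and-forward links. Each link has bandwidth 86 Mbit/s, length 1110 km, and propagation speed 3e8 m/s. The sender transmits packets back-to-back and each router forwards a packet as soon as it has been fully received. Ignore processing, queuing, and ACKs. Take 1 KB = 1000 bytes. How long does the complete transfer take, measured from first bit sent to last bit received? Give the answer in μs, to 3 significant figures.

Per-hop transmission t_tx = L/R = 96000/86000000 = 1116.28 μs.
Per-hop propagation t_prop = 1110000/300000000 = 3700 μs.
Pipeline fill: first packet needs 2·t_tx to clear all hops; remaining 199 packets each add one t_tx.
Total = (2+200-1)·t_tx + 2·t_prop = 201·1116.28 + 2·3700 = 232000 μs.

232000 μs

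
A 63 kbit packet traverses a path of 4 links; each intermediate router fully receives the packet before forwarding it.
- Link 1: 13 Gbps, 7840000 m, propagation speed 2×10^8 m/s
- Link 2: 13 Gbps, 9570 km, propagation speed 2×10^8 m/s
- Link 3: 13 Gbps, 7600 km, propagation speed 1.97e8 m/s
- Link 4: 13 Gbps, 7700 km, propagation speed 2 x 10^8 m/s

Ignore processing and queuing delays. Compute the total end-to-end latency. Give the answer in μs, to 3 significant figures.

164000 μs

L = 63000 bits.
Transmission delay per hop = L/R = 63000/13000000000 = 4.84615 μs; 4 hops → 19.3846 μs.
Propagation delays (d/s per hop): 39200, 47850, 38578.7, 38500 μs; sum = 164129 μs.
End-to-end = 164000 μs.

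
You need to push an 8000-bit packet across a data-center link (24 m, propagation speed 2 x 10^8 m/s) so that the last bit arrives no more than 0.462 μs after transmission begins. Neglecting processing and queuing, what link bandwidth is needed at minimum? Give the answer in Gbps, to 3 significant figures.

23.4 Gbps

Propagation delay = 24 / 200000000 = 0.12 μs.
Transmission budget = 0.462 − 0.12 = 0.342 μs.
R ≥ L / t_tx = 8000 bits / 3.42e-07 s = 23.4 Gbps.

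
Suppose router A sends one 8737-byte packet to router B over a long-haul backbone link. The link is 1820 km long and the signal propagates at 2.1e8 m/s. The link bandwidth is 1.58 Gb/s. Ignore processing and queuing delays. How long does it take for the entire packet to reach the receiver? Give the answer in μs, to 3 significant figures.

L = 8737 × 8 = 69896 bits.
Transmission delay = L/R = 69896 / 1580000000 = 44.238 μs.
Propagation delay = d/s = 1820000 m / 210000000 m/s = 8666.67 μs.
Total = 8710 μs.

8710 μs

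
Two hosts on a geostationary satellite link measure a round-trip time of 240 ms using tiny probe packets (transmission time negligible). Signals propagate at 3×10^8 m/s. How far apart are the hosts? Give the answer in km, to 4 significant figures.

36000 km

One-way propagation = RTT/2 = 120 ms.
d = s × t = 300000000 × 0.12 = 36000 km.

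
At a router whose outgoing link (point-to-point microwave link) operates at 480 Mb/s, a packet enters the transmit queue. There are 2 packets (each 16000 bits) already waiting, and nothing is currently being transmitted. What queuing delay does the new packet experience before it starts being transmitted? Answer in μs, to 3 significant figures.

Each queued packet: L/R = 16000/480000000 = 33.3333 μs.
2 queued → 66.6667 μs.
Queuing delay = 66.7 μs.

66.7 μs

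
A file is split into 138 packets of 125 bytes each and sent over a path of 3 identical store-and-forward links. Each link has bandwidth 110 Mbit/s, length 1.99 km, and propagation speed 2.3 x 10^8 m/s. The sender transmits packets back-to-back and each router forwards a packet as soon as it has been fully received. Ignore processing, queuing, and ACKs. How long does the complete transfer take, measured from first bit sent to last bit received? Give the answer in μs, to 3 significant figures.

1300 μs

Per-hop transmission t_tx = L/R = 1000/110000000 = 9.09091 μs.
Per-hop propagation t_prop = 1990/2.3e+08 = 8.65217 μs.
Pipeline fill: first packet needs 3·t_tx to clear all hops; remaining 137 packets each add one t_tx.
Total = (3+138-1)·t_tx + 3·t_prop = 140·9.09091 + 3·8.65217 = 1300 μs.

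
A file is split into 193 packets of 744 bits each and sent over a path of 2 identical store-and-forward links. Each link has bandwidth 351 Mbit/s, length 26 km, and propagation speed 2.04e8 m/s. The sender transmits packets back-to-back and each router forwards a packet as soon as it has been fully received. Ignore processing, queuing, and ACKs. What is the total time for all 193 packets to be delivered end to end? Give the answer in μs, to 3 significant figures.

Per-hop transmission t_tx = L/R = 744/351000000 = 2.11966 μs.
Per-hop propagation t_prop = 26000/204000000 = 127.451 μs.
Pipeline fill: first packet needs 2·t_tx to clear all hops; remaining 192 packets each add one t_tx.
Total = (2+193-1)·t_tx + 2·t_prop = 194·2.11966 + 2·127.451 = 666 μs.

666 μs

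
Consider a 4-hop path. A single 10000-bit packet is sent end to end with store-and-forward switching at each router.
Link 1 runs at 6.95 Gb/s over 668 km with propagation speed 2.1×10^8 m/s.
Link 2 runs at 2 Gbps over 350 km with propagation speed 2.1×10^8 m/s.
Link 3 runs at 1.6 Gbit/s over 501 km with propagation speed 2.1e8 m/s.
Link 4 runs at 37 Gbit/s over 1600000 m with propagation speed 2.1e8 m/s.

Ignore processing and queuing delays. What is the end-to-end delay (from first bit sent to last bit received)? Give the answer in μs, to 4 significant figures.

Transmission delays (L/R per hop): 1.43885, 5, 6.25, 0.27027 μs; sum = 12.9591 μs.
Propagation delays (d/s per hop): 3180.95, 1666.67, 2385.71, 7619.05 μs; sum = 14852.4 μs.
End-to-end = 14870 μs.

14870 μs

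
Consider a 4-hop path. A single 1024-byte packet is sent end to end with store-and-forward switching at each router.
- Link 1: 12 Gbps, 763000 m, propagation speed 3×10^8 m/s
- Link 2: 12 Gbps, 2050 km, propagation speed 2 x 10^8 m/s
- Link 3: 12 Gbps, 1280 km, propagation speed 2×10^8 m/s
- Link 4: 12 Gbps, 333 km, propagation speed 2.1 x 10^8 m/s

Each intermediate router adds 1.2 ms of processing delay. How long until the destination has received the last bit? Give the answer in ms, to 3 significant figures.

L = 1024 × 8 = 8192 bits.
Transmission delay per hop = L/R = 8192/12000000000 = 0.000682667 ms; 4 hops → 0.00273067 ms.
Propagation delays (d/s per hop): 2.54333, 10.25, 6.4, 1.58571 ms; sum = 20.779 ms.
Processing at 3 router(s): 3 × 1.2 ms = 3.6 ms.
End-to-end = 24.4 ms.

24.4 ms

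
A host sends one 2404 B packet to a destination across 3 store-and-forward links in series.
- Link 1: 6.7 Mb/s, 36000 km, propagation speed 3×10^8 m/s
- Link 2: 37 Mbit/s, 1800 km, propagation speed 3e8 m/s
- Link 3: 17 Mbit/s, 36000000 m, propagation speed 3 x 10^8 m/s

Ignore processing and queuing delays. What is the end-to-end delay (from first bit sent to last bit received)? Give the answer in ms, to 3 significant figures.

L = 2404 × 8 = 19232 bits.
Transmission delays (L/R per hop): 2.87045, 0.519784, 1.13129 ms; sum = 4.52153 ms.
Propagation delays (d/s per hop): 120, 6, 120 ms; sum = 246 ms.
End-to-end = 251 ms.

251 ms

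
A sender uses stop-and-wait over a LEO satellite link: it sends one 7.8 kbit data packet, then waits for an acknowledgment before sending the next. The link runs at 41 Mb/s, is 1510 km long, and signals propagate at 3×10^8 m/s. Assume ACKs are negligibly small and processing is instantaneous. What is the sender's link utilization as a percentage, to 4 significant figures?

1.855 %

t_tx = L/R = 7800/41000000 = 0.000190244 s.
t_prop = 1510000/300000000 = 0.00503333 s; RTT = 0.0100667 s.
Cycle = t_tx + RTT = 0.0102569 s.
Utilization = t_tx / cycle = 0.000190244/0.0102569 = 1.855 %.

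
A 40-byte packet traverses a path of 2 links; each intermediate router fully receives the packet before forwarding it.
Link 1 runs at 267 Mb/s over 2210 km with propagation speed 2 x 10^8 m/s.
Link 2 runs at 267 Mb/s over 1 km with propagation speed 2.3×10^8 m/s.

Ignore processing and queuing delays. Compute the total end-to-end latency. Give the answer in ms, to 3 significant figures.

11.1 ms

L = 40 × 8 = 320 bits.
Transmission delay per hop = L/R = 320/267000000 = 0.0011985 ms; 2 hops → 0.002397 ms.
Propagation delays (d/s per hop): 11.05, 0.00434783 ms; sum = 11.0543 ms.
End-to-end = 11.1 ms.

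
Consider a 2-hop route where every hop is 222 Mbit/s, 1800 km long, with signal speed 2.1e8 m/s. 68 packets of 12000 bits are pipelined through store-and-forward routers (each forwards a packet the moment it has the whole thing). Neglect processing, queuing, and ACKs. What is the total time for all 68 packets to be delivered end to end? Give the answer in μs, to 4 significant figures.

Per-hop transmission t_tx = L/R = 12000/222000000 = 54.0541 μs.
Per-hop propagation t_prop = 1800000/210000000 = 8571.43 μs.
Pipeline fill: first packet needs 2·t_tx to clear all hops; remaining 67 packets each add one t_tx.
Total = (2+68-1)·t_tx + 2·t_prop = 69·54.0541 + 2·8571.43 = 20870 μs.

20870 μs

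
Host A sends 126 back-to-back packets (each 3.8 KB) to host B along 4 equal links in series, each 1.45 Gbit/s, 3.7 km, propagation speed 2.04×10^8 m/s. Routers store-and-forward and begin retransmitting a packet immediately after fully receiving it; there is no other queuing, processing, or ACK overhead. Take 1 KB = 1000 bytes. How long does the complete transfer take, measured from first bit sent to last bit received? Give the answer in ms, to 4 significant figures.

Per-hop transmission t_tx = L/R = 30400/1450000000 = 0.0209655 ms.
Per-hop propagation t_prop = 3700/204000000 = 0.0181373 ms.
Pipeline fill: first packet needs 4·t_tx to clear all hops; remaining 125 packets each add one t_tx.
Total = (4+126-1)·t_tx + 4·t_prop = 129·0.0209655 + 4·0.0181373 = 2.777 ms.

2.777 ms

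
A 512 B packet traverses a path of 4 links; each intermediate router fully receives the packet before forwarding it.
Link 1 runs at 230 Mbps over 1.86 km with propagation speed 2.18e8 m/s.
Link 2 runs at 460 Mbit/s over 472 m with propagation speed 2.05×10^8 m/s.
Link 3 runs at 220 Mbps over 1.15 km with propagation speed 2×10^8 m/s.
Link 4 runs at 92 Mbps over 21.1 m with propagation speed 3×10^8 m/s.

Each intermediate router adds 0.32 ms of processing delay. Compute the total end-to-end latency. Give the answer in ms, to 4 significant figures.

1.067 ms

L = 512 × 8 = 4096 bits.
Transmission delays (L/R per hop): 0.0178087, 0.00890435, 0.0186182, 0.0445217 ms; sum = 0.089853 ms.
Propagation delays (d/s per hop): 0.00853211, 0.00230244, 0.00575, 7.03333e-05 ms; sum = 0.0166549 ms.
Processing at 3 router(s): 3 × 0.32 ms = 0.96 ms.
End-to-end = 1.067 ms.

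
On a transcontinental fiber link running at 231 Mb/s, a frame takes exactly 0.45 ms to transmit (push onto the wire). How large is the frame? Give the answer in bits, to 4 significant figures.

104000 bits

L = R × t_tx = 231000000 b/s × 0.00045 s = 103950 bits.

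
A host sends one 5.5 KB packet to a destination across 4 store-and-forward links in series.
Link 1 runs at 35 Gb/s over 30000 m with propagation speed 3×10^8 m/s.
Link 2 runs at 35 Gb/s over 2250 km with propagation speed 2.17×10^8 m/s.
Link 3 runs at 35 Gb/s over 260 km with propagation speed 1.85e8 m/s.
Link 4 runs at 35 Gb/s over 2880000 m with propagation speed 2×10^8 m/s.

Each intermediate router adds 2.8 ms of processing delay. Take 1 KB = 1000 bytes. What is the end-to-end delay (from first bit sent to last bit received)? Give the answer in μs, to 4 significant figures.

34680 μs

L = 44000 bits.
Transmission delay per hop = L/R = 44000/35000000000 = 1.25714 μs; 4 hops → 5.02857 μs.
Propagation delays (d/s per hop): 100, 10368.7, 1405.41, 14400 μs; sum = 26274.1 μs.
Processing at 3 router(s): 3 × 2.8 ms = 8400 μs.
End-to-end = 34680 μs.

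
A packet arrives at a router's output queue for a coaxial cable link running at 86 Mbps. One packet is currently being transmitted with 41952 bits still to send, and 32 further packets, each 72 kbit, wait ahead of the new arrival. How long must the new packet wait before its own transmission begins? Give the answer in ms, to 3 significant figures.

27.3 ms

Each queued packet: L/R = 72000/86000000 = 0.837209 ms.
32 queued → 26.7907 ms.
Plus remaining 41952 bits of current packet: 0.487814 ms.
Queuing delay = 27.3 ms.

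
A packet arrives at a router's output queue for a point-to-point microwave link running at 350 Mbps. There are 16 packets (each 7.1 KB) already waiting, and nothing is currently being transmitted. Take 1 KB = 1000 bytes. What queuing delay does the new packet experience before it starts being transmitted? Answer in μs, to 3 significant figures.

Each queued packet: L/R = 56800/350000000 = 162.286 μs.
16 queued → 2596.57 μs.
Queuing delay = 2600 μs.

2600 μs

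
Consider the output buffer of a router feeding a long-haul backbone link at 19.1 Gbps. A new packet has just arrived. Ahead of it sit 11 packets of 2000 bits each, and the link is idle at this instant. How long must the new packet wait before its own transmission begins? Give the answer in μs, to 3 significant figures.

1.15 μs

Each queued packet: L/R = 2000/19100000000 = 0.104712 μs.
11 queued → 1.15183 μs.
Queuing delay = 1.15 μs.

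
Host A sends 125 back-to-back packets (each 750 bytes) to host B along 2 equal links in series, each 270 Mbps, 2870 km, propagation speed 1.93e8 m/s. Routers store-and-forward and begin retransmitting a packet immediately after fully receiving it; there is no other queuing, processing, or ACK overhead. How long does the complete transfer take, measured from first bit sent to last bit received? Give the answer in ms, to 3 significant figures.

Per-hop transmission t_tx = L/R = 6000/270000000 = 0.0222222 ms.
Per-hop propagation t_prop = 2870000/193000000 = 14.8705 ms.
Pipeline fill: first packet needs 2·t_tx to clear all hops; remaining 124 packets each add one t_tx.
Total = (2+125-1)·t_tx + 2·t_prop = 126·0.0222222 + 2·14.8705 = 32.5 ms.

32.5 ms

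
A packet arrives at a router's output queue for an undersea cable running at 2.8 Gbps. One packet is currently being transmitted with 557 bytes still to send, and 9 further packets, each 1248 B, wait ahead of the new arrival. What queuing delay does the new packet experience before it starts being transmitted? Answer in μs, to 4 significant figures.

Each queued packet: L/R = 9984/2800000000 = 3.56571 μs.
9 queued → 32.0914 μs.
Plus remaining 4456 bits of current packet: 1.59143 μs.
Queuing delay = 33.68 μs.

33.68 μs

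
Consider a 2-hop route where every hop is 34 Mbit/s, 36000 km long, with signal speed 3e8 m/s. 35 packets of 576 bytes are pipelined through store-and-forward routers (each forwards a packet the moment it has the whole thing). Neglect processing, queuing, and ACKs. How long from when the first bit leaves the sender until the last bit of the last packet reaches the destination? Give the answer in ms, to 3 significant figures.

Per-hop transmission t_tx = L/R = 4608/34000000 = 0.135529 ms.
Per-hop propagation t_prop = 36000000/300000000 = 120 ms.
Pipeline fill: first packet needs 2·t_tx to clear all hops; remaining 34 packets each add one t_tx.
Total = (2+35-1)·t_tx + 2·t_prop = 36·0.135529 + 2·120 = 245 ms.

245 ms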